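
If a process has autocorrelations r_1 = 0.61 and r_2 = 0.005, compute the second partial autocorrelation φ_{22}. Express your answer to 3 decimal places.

-0.585

φ_{22} = (r_2 − r_1²) / (1 − r_1²)
r_1² = (0.61)² = 0.3721
Numerator = 0.005 − 0.3721 = -0.3671; denominator = 1 − 0.3721 = 0.6279
φ_{22} = -0.3671 / 0.6279 = -0.585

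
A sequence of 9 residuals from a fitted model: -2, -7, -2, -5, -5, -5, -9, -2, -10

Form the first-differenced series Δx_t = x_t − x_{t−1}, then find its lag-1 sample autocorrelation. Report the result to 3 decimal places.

First differences Δx: -5, 5, -3, 0, 0, -4, 7, -8
Mean of differences = -1.0000
Numerator Σ(Δx_t−Δx̄)(Δx_{t+1}−Δx̄) = -120.0000
Denominator Σ(Δx_t−Δx̄)² = 180.0000
r_1(Δx) = -120.0000 / 180.0000 = -0.667

-0.667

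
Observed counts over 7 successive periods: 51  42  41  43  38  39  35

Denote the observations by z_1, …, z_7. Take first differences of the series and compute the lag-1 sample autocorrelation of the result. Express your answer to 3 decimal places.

First differences Δz: -9, -1, 2, -5, 1, -4
Mean of differences = -2.6667
Numerator Σ(Δz_t−Δz̄)(Δz_{t+1}−Δz̄) = -27.1111
Denominator Σ(Δz_t−Δz̄)² = 85.3333
r_1(Δz) = -27.1111 / 85.3333 = -0.318

-0.318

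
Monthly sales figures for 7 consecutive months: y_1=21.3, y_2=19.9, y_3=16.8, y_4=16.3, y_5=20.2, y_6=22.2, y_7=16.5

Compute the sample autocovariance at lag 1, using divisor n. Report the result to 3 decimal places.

-0.197

Mean ȳ = (21.3 + 19.9 + 16.8 + 16.3 + 20.2 + 22.2 + 16.5)/7 = 19.0286
Deviations: 2.2714, 0.8714, -2.2286, -2.7286, 1.1714, 3.1714, -2.5286
Σ_{t=1}^{6}(y_t−ȳ)(y_{t+1}−ȳ) = -1.3822
γ_1 = -1.3822 / 7 = -0.197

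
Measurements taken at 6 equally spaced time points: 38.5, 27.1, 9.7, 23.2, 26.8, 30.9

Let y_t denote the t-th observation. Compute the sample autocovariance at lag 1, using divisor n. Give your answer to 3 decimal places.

7.285

Mean ȳ = (38.5 + 27.1 + 9.7 + 23.2 + 26.8 + 30.9)/6 = 26.0333
Σ_{t=1}^{5}(y_t−ȳ)(y_{t+1}−ȳ) = 43.7122
γ_1 = 43.7122 / 6 = 7.285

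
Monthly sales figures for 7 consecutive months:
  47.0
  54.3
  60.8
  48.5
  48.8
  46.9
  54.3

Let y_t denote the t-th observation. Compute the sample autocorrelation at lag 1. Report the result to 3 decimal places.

Mean ȳ = (47.0 + 54.3 + 60.8 + 48.5 + 48.8 + 46.9 + 54.3)/7 = 51.5143
Deviations from mean: -4.5143, 2.7857, 9.2857, -3.0143, -2.7143, -4.6143, 2.7857
Σ(y_t−ȳ)(y_{t+1}−ȳ) = (-12.5755) + (25.8673) + (-27.9898) + (8.1816) + (12.5245) + (-12.8541) = -6.8459
Denominator Σ(y_t−ȳ)² = 159.8686
r_1 = -6.8459 / 159.8686 = -0.043

-0.043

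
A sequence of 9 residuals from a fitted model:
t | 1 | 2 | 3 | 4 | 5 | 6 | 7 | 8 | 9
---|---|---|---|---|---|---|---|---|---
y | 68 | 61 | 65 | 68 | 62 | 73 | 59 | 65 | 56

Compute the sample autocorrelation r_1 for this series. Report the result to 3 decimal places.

Mean ȳ = (68 + 61 + 65 + 68 + 62 + 73 + 59 + 65 + 56)/9 = 64.1111
Numerator Σ_{t=1}^{8}(y_t−ȳ)(y_{t+1}−ȳ) = -95.5679
Denominator Σ(y_t−ȳ)² = 216.8889
r_1 = -95.5679 / 216.8889 = -0.441

-0.441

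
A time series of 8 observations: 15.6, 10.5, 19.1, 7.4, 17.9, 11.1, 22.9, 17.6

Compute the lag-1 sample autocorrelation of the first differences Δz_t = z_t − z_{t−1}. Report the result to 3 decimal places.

First differences Δz: -5.1, 8.6, -11.7, 10.5, -6.8, 11.8, -5.3
Mean of differences = 0.2857
Numerator Σ(Δz_t−Δz̄)(Δz_{t+1}−Δz̄) = -485.1345
Denominator Σ(Δz_t−Δz̄)² = 560.1086
r_1(Δz) = -485.1345 / 560.1086 = -0.866

-0.866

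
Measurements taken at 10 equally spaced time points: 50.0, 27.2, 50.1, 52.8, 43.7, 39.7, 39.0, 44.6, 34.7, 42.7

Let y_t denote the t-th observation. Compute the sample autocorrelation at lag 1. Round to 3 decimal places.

Mean ȳ = (50.0 + 27.2 + 50.1 + 52.8 + 43.7 + 39.7 + 39.0 + 44.6 + 34.7 + 42.7)/10 = 42.4500
Numerator Σ_{t=1}^{9}(y_t−ȳ)(y_{t+1}−ȳ) = -159.6525
Denominator Σ(y_t−ȳ)² = 540.9850
r_1 = -159.6525 / 540.9850 = -0.295

-0.295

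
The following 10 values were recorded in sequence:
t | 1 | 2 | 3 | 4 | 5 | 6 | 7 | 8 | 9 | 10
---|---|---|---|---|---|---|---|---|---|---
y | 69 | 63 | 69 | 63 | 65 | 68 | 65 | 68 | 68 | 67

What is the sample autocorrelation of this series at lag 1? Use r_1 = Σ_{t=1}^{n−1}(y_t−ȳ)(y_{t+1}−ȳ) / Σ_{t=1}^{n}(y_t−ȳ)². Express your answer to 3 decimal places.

-0.510

Mean ȳ = (69 + 63 + 69 + 63 + 65 + 68 + 65 + 68 + 68 + 67)/10 = 66.5000
Numerator Σ_{t=1}^{9}(y_t−ȳ)(y_{t+1}−ȳ) = -24.7500
Denominator Σ(y_t−ȳ)² = 48.5000
r_1 = -24.7500 / 48.5000 = -0.510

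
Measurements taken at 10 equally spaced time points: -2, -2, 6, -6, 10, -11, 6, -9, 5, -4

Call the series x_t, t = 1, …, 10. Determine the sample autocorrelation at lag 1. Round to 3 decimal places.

Mean x̄ = (-2 − 2 + 6 − 6 + 10 − 11 + 6 − 9 + 5 − 4)/10 = -0.7000
Numerator Σ_{t=1}^{9}(x_t−x̄)(x_{t+1}−x̄) = -400.1900
Denominator Σ(x_t−x̄)² = 454.1000
r_1 = -400.1900 / 454.1000 = -0.881

-0.881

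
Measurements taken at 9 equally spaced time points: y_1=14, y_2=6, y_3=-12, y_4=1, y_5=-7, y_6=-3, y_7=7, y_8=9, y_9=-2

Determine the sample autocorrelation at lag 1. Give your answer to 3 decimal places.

Mean ȳ = (14 + 6 − 12 + 1 − 7 − 3 + 7 + 9 − 2)/9 = 1.4444
Numerator Σ_{t=1}^{8}(y_t−ȳ)(y_{t+1}−ȳ) = 34.4691
Denominator Σ(y_t−ȳ)² = 550.2222
r_1 = 34.4691 / 550.2222 = 0.063

0.063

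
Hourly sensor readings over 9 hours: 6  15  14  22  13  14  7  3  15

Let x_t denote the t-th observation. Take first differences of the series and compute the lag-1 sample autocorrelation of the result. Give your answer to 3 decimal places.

First differences Δx: 9, -1, 8, -9, 1, -7, -4, 12
Mean of differences = 1.1250
Numerator Σ(Δx_t−Δx̄)(Δx_{t+1}−Δx̄) = -112.7656
Denominator Σ(Δx_t−Δx̄)² = 426.8750
r_1(Δx) = -112.7656 / 426.8750 = -0.264

-0.264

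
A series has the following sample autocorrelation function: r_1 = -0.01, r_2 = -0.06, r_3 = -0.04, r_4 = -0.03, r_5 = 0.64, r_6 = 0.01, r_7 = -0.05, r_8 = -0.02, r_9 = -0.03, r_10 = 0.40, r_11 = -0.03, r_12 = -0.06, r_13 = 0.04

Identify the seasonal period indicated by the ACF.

5

The largest autocorrelation is r_5 = 0.64, with a weaker echo at lag 10 (0.40); the remaining lags stay at or below 0.04.
The dominant spike at lag 5 indicates a seasonal period of 5.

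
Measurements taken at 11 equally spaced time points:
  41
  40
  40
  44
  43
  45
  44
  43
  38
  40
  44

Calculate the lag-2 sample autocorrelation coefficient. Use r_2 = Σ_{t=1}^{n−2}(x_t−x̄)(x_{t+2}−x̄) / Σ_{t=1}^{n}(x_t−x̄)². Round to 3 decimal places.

Mean x̄ = (41 + 40 + 40 + 44 + 43 + 45 + 44 + 43 + 38 + 40 + 44)/11 = 42.0000
Numerator Σ_{t=1}^{9}(x_t−x̄)(x_{t+2}−x̄) = -11.0000
Denominator Σ(x_t−x̄)² = 52.0000
r_2 = -11.0000 / 52.0000 = -0.212

-0.212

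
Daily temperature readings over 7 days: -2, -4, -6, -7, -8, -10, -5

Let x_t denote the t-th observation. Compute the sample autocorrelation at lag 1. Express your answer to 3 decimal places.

Mean x̄ = (-2 − 4 − 6 − 7 − 8 − 10 − 5)/7 = -6.0000
Deviations from mean: 4.0000, 2.0000, 0.0000, -1.0000, -2.0000, -4.0000, 1.0000
Σ(x_t−x̄)(x_{t+1}−x̄) = (8.0000) + (0.0000) + (0.0000) + (2.0000) + (8.0000) + (-4.0000) = 14.0000
Denominator Σ(x_t−x̄)² = 42.0000
r_1 = 14.0000 / 42.0000 = 0.333

0.333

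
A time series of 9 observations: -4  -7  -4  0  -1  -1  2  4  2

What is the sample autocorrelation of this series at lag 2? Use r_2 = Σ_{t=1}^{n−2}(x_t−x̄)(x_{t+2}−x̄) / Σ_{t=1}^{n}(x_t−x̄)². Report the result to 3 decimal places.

0.122

Mean x̄ = (-4 − 7 − 4 + 0 − 1 − 1 + 2 + 4 + 2)/9 = -1.0000
Numerator Σ_{t=1}^{7}(x_t−x̄)(x_{t+2}−x̄) = 12.0000
Denominator Σ(x_t−x̄)² = 98.0000
r_2 = 12.0000 / 98.0000 = 0.122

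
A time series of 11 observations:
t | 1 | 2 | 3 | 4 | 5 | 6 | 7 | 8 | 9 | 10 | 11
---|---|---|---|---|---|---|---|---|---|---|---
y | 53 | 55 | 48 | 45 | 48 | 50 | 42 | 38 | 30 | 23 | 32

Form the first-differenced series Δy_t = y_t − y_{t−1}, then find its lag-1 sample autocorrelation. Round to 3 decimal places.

First differences Δy: 2, -7, -3, 3, 2, -8, -4, -8, -7, 9
Mean of differences = -2.1000
Numerator Σ(Δy_t−Δȳ)(Δy_{t+1}−Δȳ) = -26.6100
Denominator Σ(Δy_t−Δȳ)² = 304.9000
r_1(Δy) = -26.6100 / 304.9000 = -0.087

-0.087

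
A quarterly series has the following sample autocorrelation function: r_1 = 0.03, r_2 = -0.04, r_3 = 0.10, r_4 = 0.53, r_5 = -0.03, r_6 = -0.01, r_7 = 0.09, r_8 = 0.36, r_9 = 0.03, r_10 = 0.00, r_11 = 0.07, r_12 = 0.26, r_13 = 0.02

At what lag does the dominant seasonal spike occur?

4

The largest autocorrelation is r_4 = 0.53, with weaker echoes at lags 8 (0.36) and 12 (0.26); the remaining lags stay at or below 0.10.
The dominant spike at lag 4 indicates a seasonal period of 4.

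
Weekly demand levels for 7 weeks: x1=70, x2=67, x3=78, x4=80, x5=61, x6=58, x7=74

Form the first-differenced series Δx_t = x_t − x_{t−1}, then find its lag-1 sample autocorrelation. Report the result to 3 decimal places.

-0.045

First differences Δx: -3, 11, 2, -19, -3, 16
Mean of differences = 0.6667
Numerator Σ(Δx_t−Δx̄)(Δx_{t+1}−Δx̄) = -34.4444
Denominator Σ(Δx_t−Δx̄)² = 757.3333
r_1(Δx) = -34.4444 / 757.3333 = -0.045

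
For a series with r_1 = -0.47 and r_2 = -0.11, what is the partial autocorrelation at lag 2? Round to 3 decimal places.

-0.425

φ_{22} = (r_2 − r_1²) / (1 − r_1²)
r_1² = (-0.47)² = 0.2209
Numerator = -0.11 − 0.2209 = -0.3309; denominator = 1 − 0.2209 = 0.7791
φ_{22} = -0.3309 / 0.7791 = -0.425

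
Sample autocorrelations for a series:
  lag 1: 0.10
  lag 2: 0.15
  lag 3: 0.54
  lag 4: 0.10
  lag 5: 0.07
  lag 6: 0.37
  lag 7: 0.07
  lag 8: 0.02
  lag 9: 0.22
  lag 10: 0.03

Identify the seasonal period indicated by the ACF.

3

The largest autocorrelation is r_3 = 0.54, with weaker echoes at lags 6 (0.37) and 9 (0.22); the remaining lags stay at or below 0.15.
The dominant spike at lag 3 indicates a seasonal period of 3.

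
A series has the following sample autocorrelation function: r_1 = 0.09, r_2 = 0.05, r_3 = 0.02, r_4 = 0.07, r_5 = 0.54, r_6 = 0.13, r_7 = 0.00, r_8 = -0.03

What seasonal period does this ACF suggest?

5

The largest autocorrelation is r_5 = 0.54; the remaining lags stay at or below 0.13.
The dominant spike at lag 5 indicates a seasonal period of 5.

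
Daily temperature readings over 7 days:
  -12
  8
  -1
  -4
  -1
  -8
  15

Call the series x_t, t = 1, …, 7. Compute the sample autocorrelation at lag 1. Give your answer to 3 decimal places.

Mean x̄ = (-12 + 8 − 1 − 4 − 1 − 8 + 15)/7 = -0.4286
Deviations from mean: -11.5714, 8.4286, -0.5714, -3.5714, -0.5714, -7.5714, 15.4286
Σ(x_t−x̄)(x_{t+1}−x̄) = (-97.5306) + (-4.8163) + (2.0408) + (2.0408) + (4.3265) + (-116.8163) = -210.7551
Denominator Σ(x_t−x̄)² = 513.7143
r_1 = -210.7551 / 513.7143 = -0.410

-0.410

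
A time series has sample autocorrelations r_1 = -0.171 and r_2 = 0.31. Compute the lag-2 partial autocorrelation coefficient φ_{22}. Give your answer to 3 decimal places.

0.289

φ_{22} = (r_2 − r_1²) / (1 − r_1²)
r_1² = (-0.171)² = 0.029241
Numerator = 0.31 − 0.0292 = 0.2808; denominator = 1 − 0.0292 = 0.9708
φ_{22} = 0.2808 / 0.9708 = 0.289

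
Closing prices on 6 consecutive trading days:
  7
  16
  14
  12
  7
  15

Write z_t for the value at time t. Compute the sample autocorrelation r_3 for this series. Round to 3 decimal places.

-0.179

Mean z̄ = (7 + 16 + 14 + 12 + 7 + 15)/6 = 11.8333
Numerator Σ_{t=1}^{3}(z_t−z̄)(z_{t+3}−z̄) = -14.0833
Denominator Σ(z_t−z̄)² = 78.8333
r_3 = -14.0833 / 78.8333 = -0.179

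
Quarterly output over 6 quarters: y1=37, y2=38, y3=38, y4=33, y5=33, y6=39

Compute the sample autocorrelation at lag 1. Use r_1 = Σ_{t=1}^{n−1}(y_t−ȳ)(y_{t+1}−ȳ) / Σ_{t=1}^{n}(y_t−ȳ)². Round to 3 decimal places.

0.016

Mean ȳ = (37 + 38 + 38 + 33 + 33 + 39)/6 = 36.3333
Deviations from mean: 0.6667, 1.6667, 1.6667, -3.3333, -3.3333, 2.6667
Σ(y_t−ȳ)(y_{t+1}−ȳ) = (1.1111) + (2.7778) + (-5.5556) + (11.1111) + (-8.8889) = 0.5556
Denominator Σ(y_t−ȳ)² = 35.3333
r_1 = 0.5556 / 35.3333 = 0.016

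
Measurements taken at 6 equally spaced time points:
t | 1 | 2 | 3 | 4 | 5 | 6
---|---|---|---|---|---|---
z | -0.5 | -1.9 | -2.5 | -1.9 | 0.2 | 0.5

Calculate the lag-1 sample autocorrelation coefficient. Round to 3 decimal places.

Mean z̄ = (-0.5 − 1.9 − 2.5 − 1.9 + 0.2 + 0.5)/6 = -1.0167
Deviations from mean: 0.5167, -0.8833, -1.4833, -0.8833, 1.2167, 1.5167
Σ(z_t−z̄)(z_{t+1}−z̄) = (-0.4564) + (1.3103) + (1.3103) + (-1.0747) + (1.8453) = 2.9347
Denominator Σ(z_t−z̄)² = 7.8083
r_1 = 2.9347 / 7.8083 = 0.376

0.376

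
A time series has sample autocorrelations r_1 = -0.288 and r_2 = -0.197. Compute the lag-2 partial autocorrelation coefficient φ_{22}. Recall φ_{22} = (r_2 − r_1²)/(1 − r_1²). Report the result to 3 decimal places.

-0.305

φ_{22} = (r_2 − r_1²) / (1 − r_1²)
r_1² = (-0.288)² = 0.082944
Numerator = -0.197 − 0.0829 = -0.2799; denominator = 1 − 0.0829 = 0.9171
φ_{22} = -0.2799 / 0.9171 = -0.305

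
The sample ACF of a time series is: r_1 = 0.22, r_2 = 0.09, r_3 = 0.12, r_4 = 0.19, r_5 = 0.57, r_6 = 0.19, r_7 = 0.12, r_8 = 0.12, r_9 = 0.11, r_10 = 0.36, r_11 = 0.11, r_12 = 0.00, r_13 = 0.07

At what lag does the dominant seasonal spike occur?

5

The largest autocorrelation is r_5 = 0.57, with a weaker echo at lag 10 (0.36); the remaining lags stay at or below 0.22. The elevated value at lag 1 (0.22), dropping to 0.09 at lag 2, reflects decaying short-term dependence rather than seasonality.
The dominant spike at lag 5 indicates a seasonal period of 5.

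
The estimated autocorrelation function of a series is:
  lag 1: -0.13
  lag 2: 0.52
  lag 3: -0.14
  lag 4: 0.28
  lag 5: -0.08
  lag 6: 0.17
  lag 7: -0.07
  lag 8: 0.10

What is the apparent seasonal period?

The largest autocorrelation is r_2 = 0.52, with weaker echoes at lags 4 (0.28) and 6 (0.17); the remaining lags stay at or below 0.10.
The dominant spike at lag 2 indicates a seasonal period of 2.

2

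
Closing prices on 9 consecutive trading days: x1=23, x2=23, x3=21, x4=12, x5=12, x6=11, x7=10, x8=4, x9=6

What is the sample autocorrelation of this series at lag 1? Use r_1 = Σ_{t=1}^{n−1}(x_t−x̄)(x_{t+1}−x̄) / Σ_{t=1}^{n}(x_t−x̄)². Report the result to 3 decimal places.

0.664

Mean x̄ = (23 + 23 + 21 + 12 + 12 + 11 + 10 + 4 + 6)/9 = 13.5556
Numerator Σ_{t=1}^{8}(x_t−x̄)(x_{t+1}−x̄) = 269.5802
Denominator Σ(x_t−x̄)² = 406.2222
r_1 = 269.5802 / 406.2222 = 0.664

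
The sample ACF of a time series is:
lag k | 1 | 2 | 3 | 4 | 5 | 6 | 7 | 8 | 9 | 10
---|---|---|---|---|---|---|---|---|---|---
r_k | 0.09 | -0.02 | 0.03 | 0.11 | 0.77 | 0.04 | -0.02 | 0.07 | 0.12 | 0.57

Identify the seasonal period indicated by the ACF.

The largest autocorrelation is r_5 = 0.77, with a weaker echo at lag 10 (0.57); the remaining lags stay at or below 0.12.
The dominant spike at lag 5 indicates a seasonal period of 5.

5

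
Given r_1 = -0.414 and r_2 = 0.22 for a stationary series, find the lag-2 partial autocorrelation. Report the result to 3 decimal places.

φ_{22} = (r_2 − r_1²) / (1 − r_1²)
r_1² = (-0.414)² = 0.171396
Numerator = 0.22 − 0.1714 = 0.0486; denominator = 1 − 0.1714 = 0.8286
φ_{22} = 0.0486 / 0.8286 = 0.059

0.059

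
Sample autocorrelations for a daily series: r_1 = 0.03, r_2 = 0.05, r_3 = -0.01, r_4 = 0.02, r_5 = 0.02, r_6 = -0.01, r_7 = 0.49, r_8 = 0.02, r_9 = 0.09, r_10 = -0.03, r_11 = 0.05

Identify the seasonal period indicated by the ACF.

The largest autocorrelation is r_7 = 0.49; the remaining lags stay at or below 0.09.
The dominant spike at lag 7 indicates a seasonal period of 7.

7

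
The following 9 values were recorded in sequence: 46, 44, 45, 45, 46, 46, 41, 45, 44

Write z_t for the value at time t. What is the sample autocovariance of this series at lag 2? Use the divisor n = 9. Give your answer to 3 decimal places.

-0.099

Mean z̄ = (46 + 44 + 45 + 45 + 46 + 46 + 41 + 45 + 44)/9 = 44.6667
Σ_{t=1}^{7}(z_t−z̄)(z_{t+2}−z̄) = -0.8889
γ_2 = -0.8889 / 9 = -0.099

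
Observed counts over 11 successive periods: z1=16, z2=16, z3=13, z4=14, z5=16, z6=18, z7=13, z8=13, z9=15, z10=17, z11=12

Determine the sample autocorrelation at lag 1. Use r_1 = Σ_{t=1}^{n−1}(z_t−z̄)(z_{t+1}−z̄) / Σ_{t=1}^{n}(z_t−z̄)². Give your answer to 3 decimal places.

-0.134

Mean z̄ = (16 + 16 + 13 + 14 + 16 + 18 + 13 + 13 + 15 + 17 + 12)/11 = 14.8182
Numerator Σ_{t=1}^{10}(z_t−z̄)(z_{t+1}−z̄) = -5.0331
Denominator Σ(z_t−z̄)² = 37.6364
r_1 = -5.0331 / 37.6364 = -0.134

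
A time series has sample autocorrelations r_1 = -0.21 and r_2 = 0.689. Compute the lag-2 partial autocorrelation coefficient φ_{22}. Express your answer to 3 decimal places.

φ_{22} = (r_2 − r_1²) / (1 − r_1²)
r_1² = (-0.21)² = 0.0441
Numerator = 0.689 − 0.0441 = 0.6449; denominator = 1 − 0.0441 = 0.9559
φ_{22} = 0.6449 / 0.9559 = 0.675

0.675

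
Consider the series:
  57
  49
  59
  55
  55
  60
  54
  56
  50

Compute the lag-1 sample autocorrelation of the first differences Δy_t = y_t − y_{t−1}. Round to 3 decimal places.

-0.614

First differences Δy: -8, 10, -4, 0, 5, -6, 2, -6
Mean of differences = -0.8750
Numerator Σ(Δy_t−Δȳ)(Δy_{t+1}−Δȳ) = -168.6406
Denominator Σ(Δy_t−Δȳ)² = 274.8750
r_1(Δy) = -168.6406 / 274.8750 = -0.614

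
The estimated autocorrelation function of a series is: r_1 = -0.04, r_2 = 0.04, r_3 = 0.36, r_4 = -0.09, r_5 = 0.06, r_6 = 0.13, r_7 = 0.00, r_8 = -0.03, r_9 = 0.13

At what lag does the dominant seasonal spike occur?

3

The largest autocorrelation is r_3 = 0.36; the remaining lags stay at or below 0.13.
The dominant spike at lag 3 indicates a seasonal period of 3.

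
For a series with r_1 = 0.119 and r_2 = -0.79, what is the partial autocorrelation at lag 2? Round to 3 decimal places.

φ_{22} = (r_2 − r_1²) / (1 − r_1²)
r_1² = (0.119)² = 0.014161
Numerator = -0.79 − 0.0142 = -0.8042; denominator = 1 − 0.0142 = 0.9858
φ_{22} = -0.8042 / 0.9858 = -0.816

-0.816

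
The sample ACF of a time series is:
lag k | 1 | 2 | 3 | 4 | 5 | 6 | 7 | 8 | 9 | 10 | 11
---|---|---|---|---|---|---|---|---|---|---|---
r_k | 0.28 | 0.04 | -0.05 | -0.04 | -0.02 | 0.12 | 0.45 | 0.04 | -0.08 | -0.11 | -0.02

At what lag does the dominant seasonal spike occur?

The largest autocorrelation is r_7 = 0.45; the remaining lags stay at or below 0.28. The elevated value at lag 1 (0.28), dropping to 0.04 at lag 2, reflects decaying short-term dependence rather than seasonality.
The dominant spike at lag 7 indicates a seasonal period of 7.

7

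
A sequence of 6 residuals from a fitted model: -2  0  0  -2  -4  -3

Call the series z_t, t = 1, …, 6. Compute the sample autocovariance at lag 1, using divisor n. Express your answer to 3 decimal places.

0.940

Mean z̄ = (-2 + 0 + 0 − 2 − 4 − 3)/6 = -1.8333
Deviations: -0.1667, 1.8333, 1.8333, -0.1667, -2.1667, -1.1667
Σ_{t=1}^{5}(z_t−z̄)(z_{t+1}−z̄) = 5.6389
γ_1 = 5.6389 / 6 = 0.940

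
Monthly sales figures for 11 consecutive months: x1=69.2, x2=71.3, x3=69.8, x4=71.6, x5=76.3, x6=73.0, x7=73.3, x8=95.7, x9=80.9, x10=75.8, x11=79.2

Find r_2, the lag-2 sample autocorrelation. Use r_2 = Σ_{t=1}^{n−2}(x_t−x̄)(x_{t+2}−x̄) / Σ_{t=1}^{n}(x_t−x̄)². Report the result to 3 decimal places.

Mean x̄ = (69.2 + 71.3 + 69.8 + 71.6 + 76.3 + 73.0 + 73.3 + 95.7 + 80.9 + 75.8 + 79.2)/11 = 76.0091
Numerator Σ_{t=1}^{9}(x_t−x̄)(x_{t+2}−x̄) = 12.7017
Denominator Σ(x_t−x̄)² = 564.8891
r_2 = 12.7017 / 564.8891 = 0.022

0.022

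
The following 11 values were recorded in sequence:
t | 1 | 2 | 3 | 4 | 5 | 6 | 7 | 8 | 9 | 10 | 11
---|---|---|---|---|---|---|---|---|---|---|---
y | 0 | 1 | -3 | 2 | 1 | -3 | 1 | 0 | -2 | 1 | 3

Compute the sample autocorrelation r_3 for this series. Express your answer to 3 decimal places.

0.485

Mean ȳ = (0 + 1 − 3 + 2 + 1 − 3 + 1 + 0 − 2 + 1 + 3)/11 = 0.0909
Numerator Σ_{t=1}^{8}(y_t−ȳ)(y_{t+3}−ȳ) = 18.8843
Denominator Σ(y_t−ȳ)² = 38.9091
r_3 = 18.8843 / 38.9091 = 0.485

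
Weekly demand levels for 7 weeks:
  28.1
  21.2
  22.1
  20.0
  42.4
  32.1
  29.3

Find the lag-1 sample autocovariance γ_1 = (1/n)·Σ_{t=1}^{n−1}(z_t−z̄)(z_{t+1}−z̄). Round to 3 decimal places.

Mean z̄ = (28.1 + 21.2 + 22.1 + 20.0 + 42.4 + 32.1 + 29.3)/7 = 27.8857
Σ_{t=1}^{6}(z_t−z̄)(z_{t+1}−z̄) = 35.5455
γ_1 = 35.5455 / 7 = 5.078

5.078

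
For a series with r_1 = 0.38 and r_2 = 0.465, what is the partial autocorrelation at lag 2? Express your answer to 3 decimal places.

0.375

φ_{22} = (r_2 − r_1²) / (1 − r_1²)
r_1² = (0.38)² = 0.1444
Numerator = 0.465 − 0.1444 = 0.3206; denominator = 1 − 0.1444 = 0.8556
φ_{22} = 0.3206 / 0.8556 = 0.375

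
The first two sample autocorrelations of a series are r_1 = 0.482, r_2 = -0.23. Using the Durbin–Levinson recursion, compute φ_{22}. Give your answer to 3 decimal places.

φ_{22} = (r_2 − r_1²) / (1 − r_1²)
r_1² = (0.482)² = 0.232324
Numerator = -0.23 − 0.2323 = -0.4623; denominator = 1 − 0.2323 = 0.7677
φ_{22} = -0.4623 / 0.7677 = -0.602

-0.602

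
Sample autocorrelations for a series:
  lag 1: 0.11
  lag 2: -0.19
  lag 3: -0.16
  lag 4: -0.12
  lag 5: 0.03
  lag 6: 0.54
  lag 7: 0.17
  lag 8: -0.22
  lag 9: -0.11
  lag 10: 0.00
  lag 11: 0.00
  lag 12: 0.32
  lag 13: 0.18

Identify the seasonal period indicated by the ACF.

The largest autocorrelation is r_6 = 0.54, with a weaker echo at lag 12 (0.32); the remaining lags stay at or below 0.18.
The dominant spike at lag 6 indicates a seasonal period of 6.

6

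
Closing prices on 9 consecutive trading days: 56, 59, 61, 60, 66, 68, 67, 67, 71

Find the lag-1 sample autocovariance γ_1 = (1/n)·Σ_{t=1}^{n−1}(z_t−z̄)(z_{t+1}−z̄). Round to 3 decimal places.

12.110

Mean z̄ = (56 + 59 + 61 + 60 + 66 + 68 + 67 + 67 + 71)/9 = 63.8889
Σ_{t=1}^{8}(z_t−z̄)(z_{t+1}−z̄) = 108.9877
γ_1 = 108.9877 / 9 = 12.110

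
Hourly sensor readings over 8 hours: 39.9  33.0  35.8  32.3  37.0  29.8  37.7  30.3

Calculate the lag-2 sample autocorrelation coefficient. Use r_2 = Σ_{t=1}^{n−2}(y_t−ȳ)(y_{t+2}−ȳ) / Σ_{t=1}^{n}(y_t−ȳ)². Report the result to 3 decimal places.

0.548

Mean ȳ = (39.9 + 33.0 + 35.8 + 32.3 + 37.0 + 29.8 + 37.7 + 30.3)/8 = 34.4750
Deviations from mean: 5.4250, -1.4750, 1.3250, -2.1750, 2.5250, -4.6750, 3.2250, -4.1750
Numerator Σ_{t=1}^{6}(y_t−ȳ)(y_{t+2}−ȳ) = 51.5713
Denominator Σ(y_t−ȳ)² = 94.1550
r_2 = 51.5713 / 94.1550 = 0.548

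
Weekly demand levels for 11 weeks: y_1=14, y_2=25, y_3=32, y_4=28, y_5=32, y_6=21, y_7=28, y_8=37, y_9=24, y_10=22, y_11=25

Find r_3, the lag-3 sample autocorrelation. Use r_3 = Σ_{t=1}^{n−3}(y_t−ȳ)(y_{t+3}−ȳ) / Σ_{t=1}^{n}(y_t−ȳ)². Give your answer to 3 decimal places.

Mean ȳ = (14 + 25 + 32 + 28 + 32 + 21 + 28 + 37 + 24 + 22 + 25)/11 = 26.1818
Numerator Σ_{t=1}^{8}(y_t−ȳ)(y_{t+3}−ȳ) = -2.0083
Denominator Σ(y_t−ȳ)² = 391.6364
r_3 = -2.0083 / 391.6364 = -0.005

-0.005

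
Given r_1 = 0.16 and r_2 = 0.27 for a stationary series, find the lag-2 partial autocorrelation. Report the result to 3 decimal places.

φ_{22} = (r_2 − r_1²) / (1 − r_1²)
r_1² = (0.16)² = 0.0256
Numerator = 0.27 − 0.0256 = 0.2444; denominator = 1 − 0.0256 = 0.9744
φ_{22} = 0.2444 / 0.9744 = 0.251

0.251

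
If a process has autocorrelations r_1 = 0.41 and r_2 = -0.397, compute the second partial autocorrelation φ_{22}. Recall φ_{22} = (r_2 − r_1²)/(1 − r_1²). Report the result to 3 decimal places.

-0.679

φ_{22} = (r_2 − r_1²) / (1 − r_1²)
r_1² = (0.41)² = 0.1681
Numerator = -0.397 − 0.1681 = -0.5651; denominator = 1 − 0.1681 = 0.8319
φ_{22} = -0.5651 / 0.8319 = -0.679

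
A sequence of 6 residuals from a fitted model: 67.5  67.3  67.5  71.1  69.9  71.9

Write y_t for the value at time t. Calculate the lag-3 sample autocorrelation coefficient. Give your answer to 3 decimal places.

-0.440

Mean ȳ = (67.5 + 67.3 + 67.5 + 71.1 + 69.9 + 71.9)/6 = 69.2000
Deviations from mean: -1.7000, -1.9000, -1.7000, 1.9000, 0.7000, 2.7000
Numerator Σ_{t=1}^{3}(y_t−ȳ)(y_{t+3}−ȳ) = -9.1500
Denominator Σ(y_t−ȳ)² = 20.7800
r_3 = -9.1500 / 20.7800 = -0.440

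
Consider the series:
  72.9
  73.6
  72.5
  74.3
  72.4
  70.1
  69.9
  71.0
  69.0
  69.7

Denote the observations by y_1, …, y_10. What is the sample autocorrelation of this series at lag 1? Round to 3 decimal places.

Mean ȳ = (72.9 + 73.6 + 72.5 + 74.3 + 72.4 + 70.1 + 69.9 + 71.0 + 69.0 + 69.7)/10 = 71.5400
Numerator Σ_{t=1}^{9}(y_t−ȳ)(y_{t+1}−ȳ) = 17.8564
Denominator Σ(y_t−ȳ)² = 30.2640
r_1 = 17.8564 / 30.2640 = 0.590

0.590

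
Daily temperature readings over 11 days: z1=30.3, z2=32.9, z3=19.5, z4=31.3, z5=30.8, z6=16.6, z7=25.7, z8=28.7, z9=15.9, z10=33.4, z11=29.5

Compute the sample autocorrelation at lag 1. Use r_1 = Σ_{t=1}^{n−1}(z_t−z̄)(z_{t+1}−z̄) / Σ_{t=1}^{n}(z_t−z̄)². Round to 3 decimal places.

Mean z̄ = (30.3 + 32.9 + 19.5 + 31.3 + 30.8 + 16.6 + 25.7 + 28.7 + 15.9 + 33.4 + 29.5)/11 = 26.7818
Numerator Σ_{t=1}^{10}(z_t−z̄)(z_{t+1}−z̄) = -144.6467
Denominator Σ(z_t−z̄)² = 417.5164
r_1 = -144.6467 / 417.5164 = -0.346

-0.346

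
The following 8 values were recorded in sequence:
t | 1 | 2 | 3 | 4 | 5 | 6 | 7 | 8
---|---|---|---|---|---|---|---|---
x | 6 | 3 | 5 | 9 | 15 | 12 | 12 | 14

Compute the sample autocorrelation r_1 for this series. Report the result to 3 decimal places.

Mean x̄ = (6 + 3 + 5 + 9 + 15 + 12 + 12 + 14)/8 = 9.5000
Deviations from mean: -3.5000, -6.5000, -4.5000, -0.5000, 5.5000, 2.5000, 2.5000, 4.5000
Σ(x_t−x̄)(x_{t+1}−x̄) = (22.7500) + (29.2500) + (2.2500) + (-2.7500) + (13.7500) + (6.2500) + (11.2500) = 82.7500
Denominator Σ(x_t−x̄)² = 138.0000
r_1 = 82.7500 / 138.0000 = 0.600

0.600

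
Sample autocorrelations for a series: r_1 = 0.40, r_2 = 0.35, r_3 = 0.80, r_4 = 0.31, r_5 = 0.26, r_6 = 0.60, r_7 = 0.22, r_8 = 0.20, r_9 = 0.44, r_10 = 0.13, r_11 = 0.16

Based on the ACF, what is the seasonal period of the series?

3

The largest autocorrelation is r_3 = 0.80, with weaker echoes at lags 6 (0.60) and 9 (0.44); the remaining lags stay at or below 0.40. The elevated value at lag 1 (0.40), dropping to 0.35 at lag 2, reflects decaying short-term dependence rather than seasonality.
The dominant spike at lag 3 indicates a seasonal period of 3.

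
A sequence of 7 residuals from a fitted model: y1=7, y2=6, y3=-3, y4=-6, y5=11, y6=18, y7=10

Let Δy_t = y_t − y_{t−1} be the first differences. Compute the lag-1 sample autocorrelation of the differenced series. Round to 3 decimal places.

First differences Δy: -1, -9, -3, 17, 7, -8
Mean of differences = 0.5000
Numerator Σ(Δy_t−Δȳ)(Δy_{t+1}−Δȳ) = 41.7500
Denominator Σ(Δy_t−Δȳ)² = 491.5000
r_1(Δy) = 41.7500 / 491.5000 = 0.085

0.085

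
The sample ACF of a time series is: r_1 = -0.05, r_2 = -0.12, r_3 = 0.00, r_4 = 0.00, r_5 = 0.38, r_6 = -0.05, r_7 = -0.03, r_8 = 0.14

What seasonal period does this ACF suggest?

5

The largest autocorrelation is r_5 = 0.38; the remaining lags stay at or below 0.14.
The dominant spike at lag 5 indicates a seasonal period of 5.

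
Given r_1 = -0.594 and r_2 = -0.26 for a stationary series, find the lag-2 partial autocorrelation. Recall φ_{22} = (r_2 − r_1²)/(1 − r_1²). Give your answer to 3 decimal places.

φ_{22} = (r_2 − r_1²) / (1 − r_1²)
r_1² = (-0.594)² = 0.352836
Numerator = -0.26 − 0.3528 = -0.6128; denominator = 1 − 0.3528 = 0.6472
φ_{22} = -0.6128 / 0.6472 = -0.947

-0.947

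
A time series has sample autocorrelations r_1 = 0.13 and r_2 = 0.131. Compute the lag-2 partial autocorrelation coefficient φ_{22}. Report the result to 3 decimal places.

0.116

φ_{22} = (r_2 − r_1²) / (1 − r_1²)
r_1² = (0.13)² = 0.0169
Numerator = 0.131 − 0.0169 = 0.1141; denominator = 1 − 0.0169 = 0.9831
φ_{22} = 0.1141 / 0.9831 = 0.116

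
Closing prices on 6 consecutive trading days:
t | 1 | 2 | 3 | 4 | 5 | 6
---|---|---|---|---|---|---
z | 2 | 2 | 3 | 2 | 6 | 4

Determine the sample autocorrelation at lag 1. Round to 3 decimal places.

Mean z̄ = (2 + 2 + 3 + 2 + 6 + 4)/6 = 3.1667
Numerator Σ_{t=1}^{5}(z_t−z̄)(z_{t+1}−z̄) = 0.8056
Denominator Σ(z_t−z̄)² = 12.8333
r_1 = 0.8056 / 12.8333 = 0.063

0.063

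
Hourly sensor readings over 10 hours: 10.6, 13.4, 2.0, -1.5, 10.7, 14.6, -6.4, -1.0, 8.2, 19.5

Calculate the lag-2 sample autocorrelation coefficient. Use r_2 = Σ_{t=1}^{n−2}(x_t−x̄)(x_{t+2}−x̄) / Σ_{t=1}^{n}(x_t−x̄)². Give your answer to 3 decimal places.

-0.612

Mean x̄ = (10.6 + 13.4 + 2.0 − 1.5 + 10.7 + 14.6 − 6.4 − 1.0 + 8.2 + 19.5)/10 = 7.0100
Numerator Σ_{t=1}^{8}(x_t−x̄)(x_{t+2}−x̄) = -381.7242
Denominator Σ(x_t−x̄)² = 623.8690
r_2 = -381.7242 / 623.8690 = -0.612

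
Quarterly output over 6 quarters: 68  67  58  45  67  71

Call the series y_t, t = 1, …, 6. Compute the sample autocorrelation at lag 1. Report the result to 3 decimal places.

0.096

Mean ȳ = (68 + 67 + 58 + 45 + 67 + 71)/6 = 62.6667
Σ(y_t−ȳ)(y_{t+1}−ȳ) = (23.1111) + (-20.2222) + (82.4444) + (-76.5556) + (36.1111) = 44.8889
Denominator Σ(y_t−ȳ)² = 469.3333
r_1 = 44.8889 / 469.3333 = 0.096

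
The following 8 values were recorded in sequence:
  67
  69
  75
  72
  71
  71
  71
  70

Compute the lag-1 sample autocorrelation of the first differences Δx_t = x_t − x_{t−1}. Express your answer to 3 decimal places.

-0.081

First differences Δx: 2, 6, -3, -1, 0, 0, -1
Mean of differences = 0.4286
Numerator Σ(Δx_t−Δx̄)(Δx_{t+1}−Δx̄) = -4.0408
Denominator Σ(Δx_t−Δx̄)² = 49.7143
r_1(Δx) = -4.0408 / 49.7143 = -0.081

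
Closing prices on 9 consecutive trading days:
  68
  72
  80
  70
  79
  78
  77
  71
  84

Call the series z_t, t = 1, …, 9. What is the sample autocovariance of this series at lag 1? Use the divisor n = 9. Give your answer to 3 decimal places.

Mean z̄ = (68 + 72 + 80 + 70 + 79 + 78 + 77 + 71 + 84)/9 = 75.4444
Σ_{t=1}^{8}(z_t−z̄)(z_{t+1}−z̄) = -66.0864
γ_1 = -66.0864 / 9 = -7.343

-7.343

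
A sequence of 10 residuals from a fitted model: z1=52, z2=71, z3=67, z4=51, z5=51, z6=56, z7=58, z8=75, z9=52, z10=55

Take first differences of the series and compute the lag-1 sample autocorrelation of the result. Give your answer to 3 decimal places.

First differences Δz: 19, -4, -16, 0, 5, 2, 17, -23, 3
Mean of differences = 0.3333
Numerator Σ(Δz_t−Δz̄)(Δz_{t+1}−Δz̄) = -421.7778
Denominator Σ(Δz_t−Δz̄)² = 1488.0000
r_1(Δz) = -421.7778 / 1488.0000 = -0.283

-0.283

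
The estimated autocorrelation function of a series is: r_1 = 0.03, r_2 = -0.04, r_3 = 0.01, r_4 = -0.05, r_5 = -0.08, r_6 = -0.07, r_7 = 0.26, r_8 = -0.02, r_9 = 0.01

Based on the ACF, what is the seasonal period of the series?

The largest autocorrelation is r_7 = 0.26; the remaining lags stay at or below 0.03.
The dominant spike at lag 7 indicates a seasonal period of 7.

7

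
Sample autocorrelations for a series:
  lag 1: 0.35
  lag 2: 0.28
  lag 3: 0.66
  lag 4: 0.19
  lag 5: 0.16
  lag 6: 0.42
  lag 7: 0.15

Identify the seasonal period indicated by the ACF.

3

The largest autocorrelation is r_3 = 0.66, with a weaker echo at lag 6 (0.42); the remaining lags stay at or below 0.35. The elevated value at lag 1 (0.35), dropping to 0.28 at lag 2, reflects decaying short-term dependence rather than seasonality.
The dominant spike at lag 3 indicates a seasonal period of 3.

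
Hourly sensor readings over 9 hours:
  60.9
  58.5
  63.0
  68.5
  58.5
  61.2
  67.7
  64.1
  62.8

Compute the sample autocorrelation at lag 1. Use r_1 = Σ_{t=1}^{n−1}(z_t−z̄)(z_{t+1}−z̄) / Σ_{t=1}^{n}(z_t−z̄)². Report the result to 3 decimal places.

Mean z̄ = (60.9 + 58.5 + 63.0 + 68.5 + 58.5 + 61.2 + 67.7 + 64.1 + 62.8)/9 = 62.8000
Numerator Σ_{t=1}^{8}(z_t−z̄)(z_{t+1}−z̄) = -10.6500
Denominator Σ(z_t−z̄)² = 101.3800
r_1 = -10.6500 / 101.3800 = -0.105

-0.105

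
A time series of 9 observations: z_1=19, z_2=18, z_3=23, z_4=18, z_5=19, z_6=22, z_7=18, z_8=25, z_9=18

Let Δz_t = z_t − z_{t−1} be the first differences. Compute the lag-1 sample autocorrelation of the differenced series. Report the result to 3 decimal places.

-0.687

First differences Δz: -1, 5, -5, 1, 3, -4, 7, -7
Mean of differences = -0.1250
Numerator Σ(Δz_t−Δz̄)(Δz_{t+1}−Δz̄) = -120.1406
Denominator Σ(Δz_t−Δz̄)² = 174.8750
r_1(Δz) = -120.1406 / 174.8750 = -0.687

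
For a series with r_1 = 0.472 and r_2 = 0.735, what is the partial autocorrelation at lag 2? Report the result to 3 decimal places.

φ_{22} = (r_2 − r_1²) / (1 − r_1²)
r_1² = (0.472)² = 0.222784
Numerator = 0.735 − 0.2228 = 0.5122; denominator = 1 − 0.2228 = 0.7772
φ_{22} = 0.5122 / 0.7772 = 0.659

0.659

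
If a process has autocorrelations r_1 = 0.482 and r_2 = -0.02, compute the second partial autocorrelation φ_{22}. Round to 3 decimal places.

φ_{22} = (r_2 − r_1²) / (1 − r_1²)
r_1² = (0.482)² = 0.232324
Numerator = -0.02 − 0.2323 = -0.2523; denominator = 1 − 0.2323 = 0.7677
φ_{22} = -0.2523 / 0.7677 = -0.329

-0.329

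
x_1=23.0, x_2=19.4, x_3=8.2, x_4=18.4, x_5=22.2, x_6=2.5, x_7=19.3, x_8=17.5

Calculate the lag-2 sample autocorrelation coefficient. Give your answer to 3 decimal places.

Mean x̄ = (23.0 + 19.4 + 8.2 + 18.4 + 22.2 + 2.5 + 19.3 + 17.5)/8 = 16.3125
Deviations from mean: 6.6875, 3.0875, -8.1125, 2.0875, 5.8875, -13.8125, 2.9875, 1.1875
Numerator Σ_{t=1}^{6}(x_t−x̄)(x_{t+2}−x̄) = -123.2166
Denominator Σ(x_t−x̄)² = 360.2088
r_2 = -123.2166 / 360.2088 = -0.342

-0.342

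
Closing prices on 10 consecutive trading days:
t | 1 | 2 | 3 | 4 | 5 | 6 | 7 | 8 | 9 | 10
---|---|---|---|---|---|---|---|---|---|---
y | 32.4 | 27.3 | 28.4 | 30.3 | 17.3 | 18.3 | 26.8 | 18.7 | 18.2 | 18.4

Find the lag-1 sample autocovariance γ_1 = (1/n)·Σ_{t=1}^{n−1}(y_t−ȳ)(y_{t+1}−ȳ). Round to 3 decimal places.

9.559

Mean ȳ = (32.4 + 27.3 + 28.4 + 30.3 + 17.3 + 18.3 + 26.8 + 18.7 + 18.2 + 18.4)/10 = 23.6100
Σ_{t=1}^{9}(y_t−ȳ)(y_{t+1}−ȳ) = 95.5949
γ_1 = 95.5949 / 10 = 9.559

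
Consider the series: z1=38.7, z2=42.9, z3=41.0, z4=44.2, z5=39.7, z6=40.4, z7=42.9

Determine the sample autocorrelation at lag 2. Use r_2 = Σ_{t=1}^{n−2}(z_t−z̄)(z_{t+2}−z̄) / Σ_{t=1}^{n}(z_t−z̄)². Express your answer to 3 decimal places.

Mean z̄ = (38.7 + 42.9 + 41.0 + 44.2 + 39.7 + 40.4 + 42.9)/7 = 41.4000
Deviations from mean: -2.7000, 1.5000, -0.4000, 2.8000, -1.7000, -1.0000, 1.5000
Numerator Σ_{t=1}^{5}(z_t−z̄)(z_{t+2}−z̄) = 0.6100
Denominator Σ(z_t−z̄)² = 23.6800
r_2 = 0.6100 / 23.6800 = 0.026

0.026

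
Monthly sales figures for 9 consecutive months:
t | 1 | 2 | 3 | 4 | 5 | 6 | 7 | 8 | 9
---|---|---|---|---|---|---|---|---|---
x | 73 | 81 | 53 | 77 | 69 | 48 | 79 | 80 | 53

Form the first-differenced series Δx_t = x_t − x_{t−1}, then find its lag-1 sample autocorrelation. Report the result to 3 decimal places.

First differences Δx: 8, -28, 24, -8, -21, 31, 1, -27
Mean of differences = -2.5000
Numerator Σ(Δx_t−Δx̄)(Δx_{t+1}−Δx̄) = -1575.7500
Denominator Σ(Δx_t−Δx̄)² = 3570.0000
r_1(Δx) = -1575.7500 / 3570.0000 = -0.441

-0.441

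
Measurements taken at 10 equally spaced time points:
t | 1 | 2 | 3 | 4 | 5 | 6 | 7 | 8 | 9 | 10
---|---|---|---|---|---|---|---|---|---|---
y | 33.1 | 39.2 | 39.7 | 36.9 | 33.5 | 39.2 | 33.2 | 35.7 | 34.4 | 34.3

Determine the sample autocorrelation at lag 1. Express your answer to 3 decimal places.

-0.143

Mean ȳ = (33.1 + 39.2 + 39.7 + 36.9 + 33.5 + 39.2 + 33.2 + 35.7 + 34.4 + 34.3)/10 = 35.9200
Numerator Σ_{t=1}^{9}(y_t−ȳ)(y_{t+1}−ȳ) = -8.9824
Denominator Σ(y_t−ȳ)² = 62.9560
r_1 = -8.9824 / 62.9560 = -0.143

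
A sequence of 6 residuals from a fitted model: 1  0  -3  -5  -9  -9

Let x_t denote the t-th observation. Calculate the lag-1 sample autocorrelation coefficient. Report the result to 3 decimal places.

0.569

Mean x̄ = (1 + 0 − 3 − 5 − 9 − 9)/6 = -4.1667
Deviations from mean: 5.1667, 4.1667, 1.1667, -0.8333, -4.8333, -4.8333
Σ(x_t−x̄)(x_{t+1}−x̄) = (21.5278) + (4.8611) + (-0.9722) + (4.0278) + (23.3611) = 52.8056
Denominator Σ(x_t−x̄)² = 92.8333
r_1 = 52.8056 / 92.8333 = 0.569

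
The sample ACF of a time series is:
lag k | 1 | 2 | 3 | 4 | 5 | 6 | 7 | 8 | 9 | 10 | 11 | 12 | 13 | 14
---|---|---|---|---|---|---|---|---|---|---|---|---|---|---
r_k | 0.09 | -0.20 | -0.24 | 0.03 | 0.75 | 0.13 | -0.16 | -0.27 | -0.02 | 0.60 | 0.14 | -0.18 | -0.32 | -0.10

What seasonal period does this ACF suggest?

5

The largest autocorrelation is r_5 = 0.75, with a weaker echo at lag 10 (0.60); the remaining lags stay at or below 0.14.
The dominant spike at lag 5 indicates a seasonal period of 5.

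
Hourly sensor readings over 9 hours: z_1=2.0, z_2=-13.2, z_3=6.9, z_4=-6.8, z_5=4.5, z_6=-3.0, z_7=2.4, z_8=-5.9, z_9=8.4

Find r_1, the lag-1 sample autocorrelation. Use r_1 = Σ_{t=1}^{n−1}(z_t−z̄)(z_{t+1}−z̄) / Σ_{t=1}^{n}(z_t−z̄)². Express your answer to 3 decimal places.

-0.701

Mean z̄ = (2.0 − 13.2 + 6.9 − 6.8 + 4.5 − 3.0 + 2.4 − 5.9 + 8.4)/9 = -0.5222
Numerator Σ_{t=1}^{8}(z_t−z̄)(z_{t+1}−z̄) = -287.5783
Denominator Σ(z_t−z̄)² = 410.0156
r_1 = -287.5783 / 410.0156 = -0.701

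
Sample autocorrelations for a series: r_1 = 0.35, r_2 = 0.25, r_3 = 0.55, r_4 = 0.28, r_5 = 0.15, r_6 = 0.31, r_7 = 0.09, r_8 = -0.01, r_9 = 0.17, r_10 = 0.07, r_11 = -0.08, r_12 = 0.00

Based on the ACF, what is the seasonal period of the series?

The largest autocorrelation is r_3 = 0.55; the remaining lags stay at or below 0.35. The elevated value at lag 1 (0.35), dropping to 0.25 at lag 2, reflects decaying short-term dependence rather than seasonality.
The dominant spike at lag 3 indicates a seasonal period of 3.

3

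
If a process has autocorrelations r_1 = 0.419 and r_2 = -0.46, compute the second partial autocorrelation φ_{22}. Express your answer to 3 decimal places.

φ_{22} = (r_2 − r_1²) / (1 − r_1²)
r_1² = (0.419)² = 0.175561
Numerator = -0.46 − 0.1756 = -0.6356; denominator = 1 − 0.1756 = 0.8244
φ_{22} = -0.6356 / 0.8244 = -0.771

-0.771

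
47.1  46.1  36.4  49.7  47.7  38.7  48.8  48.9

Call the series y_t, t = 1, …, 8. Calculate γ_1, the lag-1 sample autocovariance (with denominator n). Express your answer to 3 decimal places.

-7.511

Mean ȳ = (47.1 + 46.1 + 36.4 + 49.7 + 47.7 + 38.7 + 48.8 + 48.9)/8 = 45.4250
Σ_{t=1}^{7}(y_t−ȳ)(y_{t+1}−ȳ) = -60.0856
γ_1 = -60.0856 / 8 = -7.511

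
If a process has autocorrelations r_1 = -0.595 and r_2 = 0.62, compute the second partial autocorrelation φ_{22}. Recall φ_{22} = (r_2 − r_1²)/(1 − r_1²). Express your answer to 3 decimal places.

0.412

φ_{22} = (r_2 − r_1²) / (1 − r_1²)
r_1² = (-0.595)² = 0.354025
Numerator = 0.62 − 0.3540 = 0.2660; denominator = 1 − 0.3540 = 0.6460
φ_{22} = 0.2660 / 0.6460 = 0.412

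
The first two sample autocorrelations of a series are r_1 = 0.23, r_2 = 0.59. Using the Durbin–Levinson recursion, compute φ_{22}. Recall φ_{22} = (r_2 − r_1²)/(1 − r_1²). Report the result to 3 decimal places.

φ_{22} = (r_2 − r_1²) / (1 − r_1²)
r_1² = (0.23)² = 0.0529
Numerator = 0.59 − 0.0529 = 0.5371; denominator = 1 − 0.0529 = 0.9471
φ_{22} = 0.5371 / 0.9471 = 0.567

0.567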